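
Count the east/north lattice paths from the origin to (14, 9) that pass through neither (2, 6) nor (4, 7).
Number of paths = 788214

Inclusion–exclusion. Total paths: C(23, 14) = 817190. Through P₁: C(8, 2)·C(15, 12) = 12740. Through P₂: C(11, 4)·C(12, 10) = 21780. Since P₁ is strictly southwest of P₂, a monotone path through both must visit P₁ then P₂; paths through both = C(8, 2)·C(3, 2)·C(12, 10) = 5544. Avoid both = 817190 − 12740 − 21780 + 5544 = 788214.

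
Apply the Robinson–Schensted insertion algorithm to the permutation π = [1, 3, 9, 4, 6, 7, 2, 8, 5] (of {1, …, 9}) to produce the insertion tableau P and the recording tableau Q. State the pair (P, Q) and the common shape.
P = [1, 2, 4, 5, 7, 8] / [3, 6] / [9];  Q = [1, 2, 3, 5, 6, 8] / [4, 9] / [7];  common shape = (6, 2, 1)

Row-insert the values π_1, π_2, … into P one at a time, bumping the leftmost entry strictly greater than the inserted value down to the next row. The recording tableau Q records, in position (i, j), the step at which that cell was added to P.
  Insert 1 (step 1): P = [1];  Q = [1]
  Insert 3 (step 2): P = [1, 3];  Q = [1, 2]
  Insert 9 (step 3): P = [1, 3, 9];  Q = [1, 2, 3]
  Insert 4 (step 4): P = [1, 3, 4] / [9];  Q = [1, 2, 3] / [4]
  Insert 6 (step 5): P = [1, 3, 4, 6] / [9];  Q = [1, 2, 3, 5] / [4]
  Insert 7 (step 6): P = [1, 3, 4, 6, 7] / [9];  Q = [1, 2, 3, 5, 6] / [4]
  Insert 2 (step 7): P = [1, 2, 4, 6, 7] / [3] / [9];  Q = [1, 2, 3, 5, 6] / [4] / [7]
  Insert 8 (step 8): P = [1, 2, 4, 6, 7, 8] / [3] / [9];  Q = [1, 2, 3, 5, 6, 8] / [4] / [7]
  Insert 5 (step 9): P = [1, 2, 4, 5, 7, 8] / [3, 6] / [9];  Q = [1, 2, 3, 5, 6, 8] / [4, 9] / [7]
Final shape: (6, 2, 1).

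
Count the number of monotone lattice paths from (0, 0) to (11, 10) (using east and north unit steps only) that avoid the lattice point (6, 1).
Number of paths = 338702

Total paths from (0, 0) to (11, 10): C(21, 11) = 352716. Paths through (6, 1): (paths (0, 0) → (6, 1)) × (paths (6, 1) → (11, 10)) = C(7, 6) · C(14, 5) = 7 · 2002 = 14014. Avoidance count = 352716 − 14014 = 338702.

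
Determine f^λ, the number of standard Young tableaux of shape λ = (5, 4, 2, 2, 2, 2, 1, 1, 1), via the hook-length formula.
# SYT of shape (5, 4, 2, 2, 2, 2, 1, 1, 1) = 46512000

Hook-length formula: f^λ = n! / Π hook(c), product over all cells c of the Young diagram. For λ = (5, 4, 2, 2, 2, 2, 1, 1, 1), n = 20 boxes. Hook lengths by row (left-to-right, top-to-bottom): [13, 9, 4, 3, 1]; [11, 7, 2, 1]; [8, 4]; [7, 3]; [6, 2]; [5, 1]; [3]; [2]; [1]. Product of hooks = 52306974720. So f^λ = 20! / 52306974720 = 2432902008176640000 / 52306974720 = 46512000.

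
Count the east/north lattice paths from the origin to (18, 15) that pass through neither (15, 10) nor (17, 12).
Number of paths = 724974260

Inclusion–exclusion. Total paths: C(33, 18) = 1037158320. Through P₁: C(25, 15)·C(8, 3) = 183050560. Through P₂: C(29, 17)·C(4, 1) = 207583740. Since P₁ is strictly southwest of P₂, a monotone path through both must visit P₁ then P₂; paths through both = C(25, 15)·C(4, 2)·C(4, 1) = 78450240. Avoid both = 1037158320 − 183050560 − 207583740 + 78450240 = 724974260.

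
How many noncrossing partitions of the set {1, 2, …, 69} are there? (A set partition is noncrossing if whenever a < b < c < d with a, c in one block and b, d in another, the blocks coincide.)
C_69 = 337485502510215975556783793455058624700

These noncrossing partitions are counted by the Catalan number C_n = (1/(n + 1)) · C(2n, n). For n = 69: C_69 = (1/70) · C(138, 69) = 23623985175715118288974865541854103729000/70 = 337485502510215975556783793455058624700.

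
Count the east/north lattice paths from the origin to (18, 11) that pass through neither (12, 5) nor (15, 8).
Number of paths = 21548498

Inclusion–exclusion. Total paths: C(29, 18) = 34597290. Through P₁: C(17, 12)·C(12, 6) = 5717712. Through P₂: C(23, 15)·C(6, 3) = 9806280. Since P₁ is strictly southwest of P₂, a monotone path through both must visit P₁ then P₂; paths through both = C(17, 12)·C(6, 3)·C(6, 3) = 2475200. Avoid both = 34597290 − 5717712 − 9806280 + 2475200 = 21548498.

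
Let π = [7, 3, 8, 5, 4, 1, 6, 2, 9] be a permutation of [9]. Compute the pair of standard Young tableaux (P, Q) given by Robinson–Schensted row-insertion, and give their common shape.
P = [1, 2, 6, 9] / [3, 4] / [5, 8] / [7];  Q = [1, 3, 7, 9] / [2, 4] / [5, 8] / [6];  common shape = (4, 2, 2, 1)

Row-insert the values π_1, π_2, … into P one at a time, bumping the leftmost entry strictly greater than the inserted value down to the next row. The recording tableau Q records, in position (i, j), the step at which that cell was added to P.
  Insert 7 (step 1): P = [7];  Q = [1]
  Insert 3 (step 2): P = [3] / [7];  Q = [1] / [2]
  Insert 8 (step 3): P = [3, 8] / [7];  Q = [1, 3] / [2]
  Insert 5 (step 4): P = [3, 5] / [7, 8];  Q = [1, 3] / [2, 4]
  Insert 4 (step 5): P = [3, 4] / [5, 8] / [7];  Q = [1, 3] / [2, 4] / [5]
  Insert 1 (step 6): P = [1, 4] / [3, 8] / [5] / [7];  Q = [1, 3] / [2, 4] / [5] / [6]
  Insert 6 (step 7): P = [1, 4, 6] / [3, 8] / [5] / [7];  Q = [1, 3, 7] / [2, 4] / [5] / [6]
  Insert 2 (step 8): P = [1, 2, 6] / [3, 4] / [5, 8] / [7];  Q = [1, 3, 7] / [2, 4] / [5, 8] / [6]
  Insert 9 (step 9): P = [1, 2, 6, 9] / [3, 4] / [5, 8] / [7];  Q = [1, 3, 7, 9] / [2, 4] / [5, 8] / [6]
Final shape: (4, 2, 2, 1).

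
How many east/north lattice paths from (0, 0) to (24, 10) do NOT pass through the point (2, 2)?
Number of paths = 96010590

Total paths from (0, 0) to (24, 10): C(34, 24) = 131128140. Paths through (2, 2): (paths (0, 0) → (2, 2)) × (paths (2, 2) → (24, 10)) = C(4, 2) · C(30, 22) = 6 · 5852925 = 35117550. Avoidance count = 131128140 − 35117550 = 96010590.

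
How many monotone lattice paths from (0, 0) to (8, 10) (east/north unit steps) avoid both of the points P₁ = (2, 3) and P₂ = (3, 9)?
Number of paths = 25698

Inclusion–exclusion. Total paths: C(18, 8) = 43758. Through P₁: C(5, 2)·C(13, 6) = 17160. Through P₂: C(12, 3)·C(6, 5) = 1320. Since P₁ is strictly southwest of P₂, a monotone path through both must visit P₁ then P₂; paths through both = C(5, 2)·C(7, 1)·C(6, 5) = 420. Avoid both = 43758 − 17160 − 1320 + 420 = 25698.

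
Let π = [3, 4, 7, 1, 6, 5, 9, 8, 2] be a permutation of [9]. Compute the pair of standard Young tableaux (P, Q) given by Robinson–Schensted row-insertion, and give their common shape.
P = [1, 2, 5, 8] / [3, 4, 9] / [6] / [7];  Q = [1, 2, 3, 7] / [4, 5, 8] / [6] / [9];  common shape = (4, 3, 1, 1)

Row-insert the values π_1, π_2, … into P one at a time, bumping the leftmost entry strictly greater than the inserted value down to the next row. The recording tableau Q records, in position (i, j), the step at which that cell was added to P.
  Insert 3 (step 1): P = [3];  Q = [1]
  Insert 4 (step 2): P = [3, 4];  Q = [1, 2]
  Insert 7 (step 3): P = [3, 4, 7];  Q = [1, 2, 3]
  Insert 1 (step 4): P = [1, 4, 7] / [3];  Q = [1, 2, 3] / [4]
  Insert 6 (step 5): P = [1, 4, 6] / [3, 7];  Q = [1, 2, 3] / [4, 5]
  Insert 5 (step 6): P = [1, 4, 5] / [3, 6] / [7];  Q = [1, 2, 3] / [4, 5] / [6]
  Insert 9 (step 7): P = [1, 4, 5, 9] / [3, 6] / [7];  Q = [1, 2, 3, 7] / [4, 5] / [6]
  Insert 8 (step 8): P = [1, 4, 5, 8] / [3, 6, 9] / [7];  Q = [1, 2, 3, 7] / [4, 5, 8] / [6]
  Insert 2 (step 9): P = [1, 2, 5, 8] / [3, 4, 9] / [6] / [7];  Q = [1, 2, 3, 7] / [4, 5, 8] / [6] / [9]
Final shape: (4, 3, 1, 1).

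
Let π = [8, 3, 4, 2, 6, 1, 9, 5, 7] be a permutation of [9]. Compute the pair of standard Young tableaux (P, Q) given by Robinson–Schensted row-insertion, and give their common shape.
P = [1, 4, 5, 7] / [2, 6, 9] / [3] / [8];  Q = [1, 3, 5, 7] / [2, 8, 9] / [4] / [6];  common shape = (4, 3, 1, 1)

Row-insert the values π_1, π_2, … into P one at a time, bumping the leftmost entry strictly greater than the inserted value down to the next row. The recording tableau Q records, in position (i, j), the step at which that cell was added to P.
  Insert 8 (step 1): P = [8];  Q = [1]
  Insert 3 (step 2): P = [3] / [8];  Q = [1] / [2]
  Insert 4 (step 3): P = [3, 4] / [8];  Q = [1, 3] / [2]
  Insert 2 (step 4): P = [2, 4] / [3] / [8];  Q = [1, 3] / [2] / [4]
  Insert 6 (step 5): P = [2, 4, 6] / [3] / [8];  Q = [1, 3, 5] / [2] / [4]
  Insert 1 (step 6): P = [1, 4, 6] / [2] / [3] / [8];  Q = [1, 3, 5] / [2] / [4] / [6]
  Insert 9 (step 7): P = [1, 4, 6, 9] / [2] / [3] / [8];  Q = [1, 3, 5, 7] / [2] / [4] / [6]
  Insert 5 (step 8): P = [1, 4, 5, 9] / [2, 6] / [3] / [8];  Q = [1, 3, 5, 7] / [2, 8] / [4] / [6]
  Insert 7 (step 9): P = [1, 4, 5, 7] / [2, 6, 9] / [3] / [8];  Q = [1, 3, 5, 7] / [2, 8, 9] / [4] / [6]
Final shape: (4, 3, 1, 1).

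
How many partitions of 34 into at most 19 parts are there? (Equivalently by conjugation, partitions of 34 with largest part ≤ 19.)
p(34, parts ≤ 19) = 11802

Use the recurrence p(n, m) = p(n, m−1) + p(n−m, m): either the largest part is < m (count p(n, m−1)) or the largest part is exactly m (remove one copy of m, count p(n−m, m)). With p(0, ·) = 1 this gives p(34, parts ≤ 19) = 11802. (By conjugating Young diagrams, this also counts partitions of 34 into at most 19 parts.)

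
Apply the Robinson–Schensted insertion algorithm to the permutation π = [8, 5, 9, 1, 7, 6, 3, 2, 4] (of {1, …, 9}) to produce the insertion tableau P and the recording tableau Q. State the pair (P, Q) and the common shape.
P = [1, 2, 4] / [3, 6] / [5, 9] / [7] / [8];  Q = [1, 3, 9] / [2, 5] / [4, 6] / [7] / [8];  common shape = (3, 2, 2, 1, 1)

Row-insert the values π_1, π_2, … into P one at a time, bumping the leftmost entry strictly greater than the inserted value down to the next row. The recording tableau Q records, in position (i, j), the step at which that cell was added to P.
  Insert 8 (step 1): P = [8];  Q = [1]
  Insert 5 (step 2): P = [5] / [8];  Q = [1] / [2]
  Insert 9 (step 3): P = [5, 9] / [8];  Q = [1, 3] / [2]
  Insert 1 (step 4): P = [1, 9] / [5] / [8];  Q = [1, 3] / [2] / [4]
  Insert 7 (step 5): P = [1, 7] / [5, 9] / [8];  Q = [1, 3] / [2, 5] / [4]
  Insert 6 (step 6): P = [1, 6] / [5, 7] / [8, 9];  Q = [1, 3] / [2, 5] / [4, 6]
  Insert 3 (step 7): P = [1, 3] / [5, 6] / [7, 9] / [8];  Q = [1, 3] / [2, 5] / [4, 6] / [7]
  Insert 2 (step 8): P = [1, 2] / [3, 6] / [5, 9] / [7] / [8];  Q = [1, 3] / [2, 5] / [4, 6] / [7] / [8]
  Insert 4 (step 9): P = [1, 2, 4] / [3, 6] / [5, 9] / [7] / [8];  Q = [1, 3, 9] / [2, 5] / [4, 6] / [7] / [8]
Final shape: (3, 2, 2, 1, 1).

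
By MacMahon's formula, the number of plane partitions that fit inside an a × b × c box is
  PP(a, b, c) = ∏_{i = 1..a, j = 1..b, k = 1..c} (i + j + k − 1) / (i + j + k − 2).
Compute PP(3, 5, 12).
PP(3, 5, 12) = 4892876352

Evaluate the triple product over i = 1..3, j = 1..5, k = 1..12. The factors are (2/1) · (3/2) · (4/3) · (5/4) · (6/5) · (7/6) · (8/7) · (9/8) · … (180 factors total). The numerators and denominators telescope so the product is an integer; carrying out the multiplication exactly gives PP(3, 5, 12) = 4892876352.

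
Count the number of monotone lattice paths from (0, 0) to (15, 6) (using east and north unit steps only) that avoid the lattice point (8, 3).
Number of paths = 34464

Total paths from (0, 0) to (15, 6): C(21, 15) = 54264. Paths through (8, 3): (paths (0, 0) → (8, 3)) × (paths (8, 3) → (15, 6)) = C(11, 8) · C(10, 7) = 165 · 120 = 19800. Avoidance count = 54264 − 19800 = 34464.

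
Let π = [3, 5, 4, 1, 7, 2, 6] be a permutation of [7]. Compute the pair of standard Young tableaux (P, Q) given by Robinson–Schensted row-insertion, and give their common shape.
P = [1, 2, 6] / [3, 4, 7] / [5];  Q = [1, 2, 5] / [3, 6, 7] / [4];  common shape = (3, 3, 1)

Row-insert the values π_1, π_2, … into P one at a time, bumping the leftmost entry strictly greater than the inserted value down to the next row. The recording tableau Q records, in position (i, j), the step at which that cell was added to P.
  Insert 3 (step 1): P = [3];  Q = [1]
  Insert 5 (step 2): P = [3, 5];  Q = [1, 2]
  Insert 4 (step 3): P = [3, 4] / [5];  Q = [1, 2] / [3]
  Insert 1 (step 4): P = [1, 4] / [3] / [5];  Q = [1, 2] / [3] / [4]
  Insert 7 (step 5): P = [1, 4, 7] / [3] / [5];  Q = [1, 2, 5] / [3] / [4]
  Insert 2 (step 6): P = [1, 2, 7] / [3, 4] / [5];  Q = [1, 2, 5] / [3, 6] / [4]
  Insert 6 (step 7): P = [1, 2, 6] / [3, 4, 7] / [5];  Q = [1, 2, 5] / [3, 6, 7] / [4]
Final shape: (3, 3, 1).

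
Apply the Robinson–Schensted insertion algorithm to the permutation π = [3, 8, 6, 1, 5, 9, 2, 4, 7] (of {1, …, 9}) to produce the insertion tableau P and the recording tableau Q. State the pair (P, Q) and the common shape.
P = [1, 2, 4, 7] / [3, 5, 9] / [6] / [8];  Q = [1, 2, 6, 9] / [3, 5, 8] / [4] / [7];  common shape = (4, 3, 1, 1)

Row-insert the values π_1, π_2, … into P one at a time, bumping the leftmost entry strictly greater than the inserted value down to the next row. The recording tableau Q records, in position (i, j), the step at which that cell was added to P.
  Insert 3 (step 1): P = [3];  Q = [1]
  Insert 8 (step 2): P = [3, 8];  Q = [1, 2]
  Insert 6 (step 3): P = [3, 6] / [8];  Q = [1, 2] / [3]
  Insert 1 (step 4): P = [1, 6] / [3] / [8];  Q = [1, 2] / [3] / [4]
  Insert 5 (step 5): P = [1, 5] / [3, 6] / [8];  Q = [1, 2] / [3, 5] / [4]
  Insert 9 (step 6): P = [1, 5, 9] / [3, 6] / [8];  Q = [1, 2, 6] / [3, 5] / [4]
  Insert 2 (step 7): P = [1, 2, 9] / [3, 5] / [6] / [8];  Q = [1, 2, 6] / [3, 5] / [4] / [7]
  Insert 4 (step 8): P = [1, 2, 4] / [3, 5, 9] / [6] / [8];  Q = [1, 2, 6] / [3, 5, 8] / [4] / [7]
  Insert 7 (step 9): P = [1, 2, 4, 7] / [3, 5, 9] / [6] / [8];  Q = [1, 2, 6, 9] / [3, 5, 8] / [4] / [7]
Final shape: (4, 3, 1, 1).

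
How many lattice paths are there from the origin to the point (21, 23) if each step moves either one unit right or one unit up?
Number of paths = 2012616400080

A monotone lattice path from (0, 0) to (21, 23) consists of 21 east steps and 23 north steps in some order, so it is determined by which 21 of the 44 steps are east. The count is C(44, 21) = 2012616400080.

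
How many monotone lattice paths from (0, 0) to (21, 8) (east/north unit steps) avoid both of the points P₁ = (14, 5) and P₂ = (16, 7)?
Number of paths = 1844451

Inclusion–exclusion. Total paths: C(29, 21) = 4292145. Through P₁: C(19, 14)·C(10, 7) = 1395360. Through P₂: C(23, 16)·C(6, 5) = 1470942. Since P₁ is strictly southwest of P₂, a monotone path through both must visit P₁ then P₂; paths through both = C(19, 14)·C(4, 2)·C(6, 5) = 418608. Avoid both = 4292145 − 1395360 − 1470942 + 418608 = 1844451.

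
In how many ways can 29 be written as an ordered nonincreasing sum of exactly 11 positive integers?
p(29, 11 parts) = 355

Partitions of n into exactly k parts are in bijection with partitions of n − k into at most k parts (subtract 1 from each part). So p(29, exactly 11) = p(18, parts ≤ 11). Computing via the recurrence p(m, j) = p(m, j−1) + p(m−j, j) gives 355.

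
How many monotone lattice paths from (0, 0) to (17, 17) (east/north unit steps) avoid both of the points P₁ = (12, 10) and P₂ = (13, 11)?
Number of paths = 1568863668

Inclusion–exclusion. Total paths: C(34, 17) = 2333606220. Through P₁: C(22, 12)·C(12, 5) = 512143632. Through P₂: C(24, 13)·C(10, 4) = 524190240. Since P₁ is strictly southwest of P₂, a monotone path through both must visit P₁ then P₂; paths through both = C(22, 12)·C(2, 1)·C(10, 4) = 271591320. Avoid both = 2333606220 − 512143632 − 524190240 + 271591320 = 1568863668.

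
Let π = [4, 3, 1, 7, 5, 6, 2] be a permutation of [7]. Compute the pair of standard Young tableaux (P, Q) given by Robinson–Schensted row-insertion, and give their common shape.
P = [1, 2, 6] / [3, 5] / [4, 7];  Q = [1, 4, 6] / [2, 5] / [3, 7];  common shape = (3, 2, 2)

Row-insert the values π_1, π_2, … into P one at a time, bumping the leftmost entry strictly greater than the inserted value down to the next row. The recording tableau Q records, in position (i, j), the step at which that cell was added to P.
  Insert 4 (step 1): P = [4];  Q = [1]
  Insert 3 (step 2): P = [3] / [4];  Q = [1] / [2]
  Insert 1 (step 3): P = [1] / [3] / [4];  Q = [1] / [2] / [3]
  Insert 7 (step 4): P = [1, 7] / [3] / [4];  Q = [1, 4] / [2] / [3]
  Insert 5 (step 5): P = [1, 5] / [3, 7] / [4];  Q = [1, 4] / [2, 5] / [3]
  Insert 6 (step 6): P = [1, 5, 6] / [3, 7] / [4];  Q = [1, 4, 6] / [2, 5] / [3]
  Insert 2 (step 7): P = [1, 2, 6] / [3, 5] / [4, 7];  Q = [1, 4, 6] / [2, 5] / [3, 7]
Final shape: (3, 2, 2).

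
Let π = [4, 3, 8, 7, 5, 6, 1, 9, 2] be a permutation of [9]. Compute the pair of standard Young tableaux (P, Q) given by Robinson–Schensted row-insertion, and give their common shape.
P = [1, 2, 6, 9] / [3, 5] / [4, 7] / [8];  Q = [1, 3, 6, 8] / [2, 4] / [5, 9] / [7];  common shape = (4, 2, 2, 1)

Row-insert the values π_1, π_2, … into P one at a time, bumping the leftmost entry strictly greater than the inserted value down to the next row. The recording tableau Q records, in position (i, j), the step at which that cell was added to P.
  Insert 4 (step 1): P = [4];  Q = [1]
  Insert 3 (step 2): P = [3] / [4];  Q = [1] / [2]
  Insert 8 (step 3): P = [3, 8] / [4];  Q = [1, 3] / [2]
  Insert 7 (step 4): P = [3, 7] / [4, 8];  Q = [1, 3] / [2, 4]
  Insert 5 (step 5): P = [3, 5] / [4, 7] / [8];  Q = [1, 3] / [2, 4] / [5]
  Insert 6 (step 6): P = [3, 5, 6] / [4, 7] / [8];  Q = [1, 3, 6] / [2, 4] / [5]
  Insert 1 (step 7): P = [1, 5, 6] / [3, 7] / [4] / [8];  Q = [1, 3, 6] / [2, 4] / [5] / [7]
  Insert 9 (step 8): P = [1, 5, 6, 9] / [3, 7] / [4] / [8];  Q = [1, 3, 6, 8] / [2, 4] / [5] / [7]
  Insert 2 (step 9): P = [1, 2, 6, 9] / [3, 5] / [4, 7] / [8];  Q = [1, 3, 6, 8] / [2, 4] / [5, 9] / [7]
Final shape: (4, 2, 2, 1).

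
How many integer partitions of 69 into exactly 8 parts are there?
p(69, 8 parts) = 89162

Partitions of n into exactly k parts are in bijection with partitions of n − k into at most k parts (subtract 1 from each part). So p(69, exactly 8) = p(61, parts ≤ 8). Computing via the recurrence p(m, j) = p(m, j−1) + p(m−j, j) gives 89162.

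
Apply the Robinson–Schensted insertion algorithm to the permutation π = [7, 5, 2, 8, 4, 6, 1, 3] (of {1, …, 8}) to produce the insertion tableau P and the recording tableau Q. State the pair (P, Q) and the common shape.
P = [1, 3, 6] / [2, 4] / [5, 8] / [7];  Q = [1, 4, 6] / [2, 5] / [3, 8] / [7];  common shape = (3, 2, 2, 1)

Row-insert the values π_1, π_2, … into P one at a time, bumping the leftmost entry strictly greater than the inserted value down to the next row. The recording tableau Q records, in position (i, j), the step at which that cell was added to P.
  Insert 7 (step 1): P = [7];  Q = [1]
  Insert 5 (step 2): P = [5] / [7];  Q = [1] / [2]
  Insert 2 (step 3): P = [2] / [5] / [7];  Q = [1] / [2] / [3]
  Insert 8 (step 4): P = [2, 8] / [5] / [7];  Q = [1, 4] / [2] / [3]
  Insert 4 (step 5): P = [2, 4] / [5, 8] / [7];  Q = [1, 4] / [2, 5] / [3]
  Insert 6 (step 6): P = [2, 4, 6] / [5, 8] / [7];  Q = [1, 4, 6] / [2, 5] / [3]
  Insert 1 (step 7): P = [1, 4, 6] / [2, 8] / [5] / [7];  Q = [1, 4, 6] / [2, 5] / [3] / [7]
  Insert 3 (step 8): P = [1, 3, 6] / [2, 4] / [5, 8] / [7];  Q = [1, 4, 6] / [2, 5] / [3, 8] / [7]
Final shape: (3, 2, 2, 1).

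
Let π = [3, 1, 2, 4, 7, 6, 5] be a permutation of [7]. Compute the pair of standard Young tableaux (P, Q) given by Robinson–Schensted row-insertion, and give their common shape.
P = [1, 2, 4, 5] / [3, 6] / [7];  Q = [1, 3, 4, 5] / [2, 6] / [7];  common shape = (4, 2, 1)

Row-insert the values π_1, π_2, … into P one at a time, bumping the leftmost entry strictly greater than the inserted value down to the next row. The recording tableau Q records, in position (i, j), the step at which that cell was added to P.
  Insert 3 (step 1): P = [3];  Q = [1]
  Insert 1 (step 2): P = [1] / [3];  Q = [1] / [2]
  Insert 2 (step 3): P = [1, 2] / [3];  Q = [1, 3] / [2]
  Insert 4 (step 4): P = [1, 2, 4] / [3];  Q = [1, 3, 4] / [2]
  Insert 7 (step 5): P = [1, 2, 4, 7] / [3];  Q = [1, 3, 4, 5] / [2]
  Insert 6 (step 6): P = [1, 2, 4, 6] / [3, 7];  Q = [1, 3, 4, 5] / [2, 6]
  Insert 5 (step 7): P = [1, 2, 4, 5] / [3, 6] / [7];  Q = [1, 3, 4, 5] / [2, 6] / [7]
Final shape: (4, 2, 1).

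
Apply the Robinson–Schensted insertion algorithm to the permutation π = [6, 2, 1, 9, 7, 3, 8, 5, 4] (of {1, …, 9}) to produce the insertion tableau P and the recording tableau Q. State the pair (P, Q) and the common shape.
P = [1, 3, 4] / [2, 5, 8] / [6, 7] / [9];  Q = [1, 4, 7] / [2, 5, 8] / [3, 6] / [9];  common shape = (3, 3, 2, 1)

Row-insert the values π_1, π_2, … into P one at a time, bumping the leftmost entry strictly greater than the inserted value down to the next row. The recording tableau Q records, in position (i, j), the step at which that cell was added to P.
  Insert 6 (step 1): P = [6];  Q = [1]
  Insert 2 (step 2): P = [2] / [6];  Q = [1] / [2]
  Insert 1 (step 3): P = [1] / [2] / [6];  Q = [1] / [2] / [3]
  Insert 9 (step 4): P = [1, 9] / [2] / [6];  Q = [1, 4] / [2] / [3]
  Insert 7 (step 5): P = [1, 7] / [2, 9] / [6];  Q = [1, 4] / [2, 5] / [3]
  Insert 3 (step 6): P = [1, 3] / [2, 7] / [6, 9];  Q = [1, 4] / [2, 5] / [3, 6]
  Insert 8 (step 7): P = [1, 3, 8] / [2, 7] / [6, 9];  Q = [1, 4, 7] / [2, 5] / [3, 6]
  Insert 5 (step 8): P = [1, 3, 5] / [2, 7, 8] / [6, 9];  Q = [1, 4, 7] / [2, 5, 8] / [3, 6]
  Insert 4 (step 9): P = [1, 3, 4] / [2, 5, 8] / [6, 7] / [9];  Q = [1, 4, 7] / [2, 5, 8] / [3, 6] / [9]
Final shape: (3, 3, 2, 1).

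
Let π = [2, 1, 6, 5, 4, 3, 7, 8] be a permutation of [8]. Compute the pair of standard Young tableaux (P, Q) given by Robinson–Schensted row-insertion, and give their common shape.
P = [1, 3, 7, 8] / [2, 4] / [5] / [6];  Q = [1, 3, 7, 8] / [2, 4] / [5] / [6];  common shape = (4, 2, 1, 1)

Row-insert the values π_1, π_2, … into P one at a time, bumping the leftmost entry strictly greater than the inserted value down to the next row. The recording tableau Q records, in position (i, j), the step at which that cell was added to P.
  Insert 2 (step 1): P = [2];  Q = [1]
  Insert 1 (step 2): P = [1] / [2];  Q = [1] / [2]
  Insert 6 (step 3): P = [1, 6] / [2];  Q = [1, 3] / [2]
  Insert 5 (step 4): P = [1, 5] / [2, 6];  Q = [1, 3] / [2, 4]
  Insert 4 (step 5): P = [1, 4] / [2, 5] / [6];  Q = [1, 3] / [2, 4] / [5]
  Insert 3 (step 6): P = [1, 3] / [2, 4] / [5] / [6];  Q = [1, 3] / [2, 4] / [5] / [6]
  Insert 7 (step 7): P = [1, 3, 7] / [2, 4] / [5] / [6];  Q = [1, 3, 7] / [2, 4] / [5] / [6]
  Insert 8 (step 8): P = [1, 3, 7, 8] / [2, 4] / [5] / [6];  Q = [1, 3, 7, 8] / [2, 4] / [5] / [6]
Final shape: (4, 2, 1, 1).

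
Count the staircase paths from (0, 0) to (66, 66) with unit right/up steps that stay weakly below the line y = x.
C_66 = 5632681584560312734993915705849145100

These NE paths below the diagonal are counted by the Catalan number C_n = (1/(n + 1)) · C(2n, n). For n = 66: C_66 = (1/67) · C(132, 66) = 377389666165540953244592352291892721700/67 = 5632681584560312734993915705849145100.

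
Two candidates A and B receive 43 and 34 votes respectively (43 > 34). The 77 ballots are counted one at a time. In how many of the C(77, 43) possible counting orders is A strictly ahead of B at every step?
Strict-lead orderings = 951385550073787350900

Total orderings of the 77 votes with 43 for A: C(77, 43) = 8139631928409069557700. By the Bertrand ballot formula (Cycle Lemma / reflection principle), the number of orderings in which A is strictly ahead of B throughout is (p − q)/(p + q) · C(p + q, p) = (43 − 34)/(43 + 34) · 8139631928409069557700 = 951385550073787350900.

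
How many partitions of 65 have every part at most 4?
p(65, parts ≤ 4) = 2376

Use the recurrence p(n, m) = p(n, m−1) + p(n−m, m): either the largest part is < m (count p(n, m−1)) or the largest part is exactly m (remove one copy of m, count p(n−m, m)). With p(0, ·) = 1 this gives p(65, parts ≤ 4) = 2376. (By conjugating Young diagrams, this also counts partitions of 65 into at most 4 parts.)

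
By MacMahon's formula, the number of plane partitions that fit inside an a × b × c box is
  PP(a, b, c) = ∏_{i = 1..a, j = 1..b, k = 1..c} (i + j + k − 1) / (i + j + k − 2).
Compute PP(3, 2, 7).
PP(3, 2, 7) = 4950

Evaluate the triple product over i = 1..3, j = 1..2, k = 1..7. The factors are (2/1) · (3/2) · (4/3) · (5/4) · (6/5) · (7/6) · (8/7) · (3/2) · … (42 factors total). The numerators and denominators telescope so the product is an integer; carrying out the multiplication exactly gives PP(3, 2, 7) = 4950.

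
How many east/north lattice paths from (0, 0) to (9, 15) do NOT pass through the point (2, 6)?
Number of paths = 987184

Total paths from (0, 0) to (9, 15): C(24, 9) = 1307504. Paths through (2, 6): (paths (0, 0) → (2, 6)) × (paths (2, 6) → (9, 15)) = C(8, 2) · C(16, 7) = 28 · 11440 = 320320. Avoidance count = 1307504 − 320320 = 987184.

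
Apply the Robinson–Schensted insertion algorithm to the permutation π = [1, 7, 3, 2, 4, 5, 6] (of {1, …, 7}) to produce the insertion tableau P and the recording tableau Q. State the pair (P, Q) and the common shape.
P = [1, 2, 4, 5, 6] / [3] / [7];  Q = [1, 2, 5, 6, 7] / [3] / [4];  common shape = (5, 1, 1)

Row-insert the values π_1, π_2, … into P one at a time, bumping the leftmost entry strictly greater than the inserted value down to the next row. The recording tableau Q records, in position (i, j), the step at which that cell was added to P.
  Insert 1 (step 1): P = [1];  Q = [1]
  Insert 7 (step 2): P = [1, 7];  Q = [1, 2]
  Insert 3 (step 3): P = [1, 3] / [7];  Q = [1, 2] / [3]
  Insert 2 (step 4): P = [1, 2] / [3] / [7];  Q = [1, 2] / [3] / [4]
  Insert 4 (step 5): P = [1, 2, 4] / [3] / [7];  Q = [1, 2, 5] / [3] / [4]
  Insert 5 (step 6): P = [1, 2, 4, 5] / [3] / [7];  Q = [1, 2, 5, 6] / [3] / [4]
  Insert 6 (step 7): P = [1, 2, 4, 5, 6] / [3] / [7];  Q = [1, 2, 5, 6, 7] / [3] / [4]
Final shape: (5, 1, 1).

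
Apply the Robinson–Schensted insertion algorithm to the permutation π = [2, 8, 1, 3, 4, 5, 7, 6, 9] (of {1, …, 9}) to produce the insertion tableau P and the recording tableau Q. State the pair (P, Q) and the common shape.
P = [1, 3, 4, 5, 6, 9] / [2, 7] / [8];  Q = [1, 2, 5, 6, 7, 9] / [3, 4] / [8];  common shape = (6, 2, 1)

Row-insert the values π_1, π_2, … into P one at a time, bumping the leftmost entry strictly greater than the inserted value down to the next row. The recording tableau Q records, in position (i, j), the step at which that cell was added to P.
  Insert 2 (step 1): P = [2];  Q = [1]
  Insert 8 (step 2): P = [2, 8];  Q = [1, 2]
  Insert 1 (step 3): P = [1, 8] / [2];  Q = [1, 2] / [3]
  Insert 3 (step 4): P = [1, 3] / [2, 8];  Q = [1, 2] / [3, 4]
  Insert 4 (step 5): P = [1, 3, 4] / [2, 8];  Q = [1, 2, 5] / [3, 4]
  Insert 5 (step 6): P = [1, 3, 4, 5] / [2, 8];  Q = [1, 2, 5, 6] / [3, 4]
  Insert 7 (step 7): P = [1, 3, 4, 5, 7] / [2, 8];  Q = [1, 2, 5, 6, 7] / [3, 4]
  Insert 6 (step 8): P = [1, 3, 4, 5, 6] / [2, 7] / [8];  Q = [1, 2, 5, 6, 7] / [3, 4] / [8]
  Insert 9 (step 9): P = [1, 3, 4, 5, 6, 9] / [2, 7] / [8];  Q = [1, 2, 5, 6, 7, 9] / [3, 4] / [8]
Final shape: (6, 2, 1).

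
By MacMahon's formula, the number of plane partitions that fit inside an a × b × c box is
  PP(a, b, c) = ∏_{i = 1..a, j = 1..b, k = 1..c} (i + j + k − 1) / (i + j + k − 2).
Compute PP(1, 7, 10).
PP(1, 7, 10) = 19448

Evaluate the triple product over i = 1..1, j = 1..7, k = 1..10. The factors are (2/1) · (3/2) · (4/3) · (5/4) · (6/5) · (7/6) · (8/7) · (9/8) · … (70 factors total). The numerators and denominators telescope so the product is an integer; carrying out the multiplication exactly gives PP(1, 7, 10) = 19448.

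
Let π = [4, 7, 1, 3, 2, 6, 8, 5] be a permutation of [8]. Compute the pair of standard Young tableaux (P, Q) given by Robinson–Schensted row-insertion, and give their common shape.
P = [1, 2, 5, 8] / [3, 6] / [4, 7];  Q = [1, 2, 6, 7] / [3, 4] / [5, 8];  common shape = (4, 2, 2)

Row-insert the values π_1, π_2, … into P one at a time, bumping the leftmost entry strictly greater than the inserted value down to the next row. The recording tableau Q records, in position (i, j), the step at which that cell was added to P.
  Insert 4 (step 1): P = [4];  Q = [1]
  Insert 7 (step 2): P = [4, 7];  Q = [1, 2]
  Insert 1 (step 3): P = [1, 7] / [4];  Q = [1, 2] / [3]
  Insert 3 (step 4): P = [1, 3] / [4, 7];  Q = [1, 2] / [3, 4]
  Insert 2 (step 5): P = [1, 2] / [3, 7] / [4];  Q = [1, 2] / [3, 4] / [5]
  Insert 6 (step 6): P = [1, 2, 6] / [3, 7] / [4];  Q = [1, 2, 6] / [3, 4] / [5]
  Insert 8 (step 7): P = [1, 2, 6, 8] / [3, 7] / [4];  Q = [1, 2, 6, 7] / [3, 4] / [5]
  Insert 5 (step 8): P = [1, 2, 5, 8] / [3, 6] / [4, 7];  Q = [1, 2, 6, 7] / [3, 4] / [5, 8]
Final shape: (4, 2, 2).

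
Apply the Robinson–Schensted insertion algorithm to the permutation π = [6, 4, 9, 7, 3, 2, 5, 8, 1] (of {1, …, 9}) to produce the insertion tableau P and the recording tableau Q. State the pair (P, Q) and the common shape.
P = [1, 5, 8] / [2, 7] / [3, 9] / [4] / [6];  Q = [1, 3, 8] / [2, 4] / [5, 7] / [6] / [9];  common shape = (3, 2, 2, 1, 1)

Row-insert the values π_1, π_2, … into P one at a time, bumping the leftmost entry strictly greater than the inserted value down to the next row. The recording tableau Q records, in position (i, j), the step at which that cell was added to P.
  Insert 6 (step 1): P = [6];  Q = [1]
  Insert 4 (step 2): P = [4] / [6];  Q = [1] / [2]
  Insert 9 (step 3): P = [4, 9] / [6];  Q = [1, 3] / [2]
  Insert 7 (step 4): P = [4, 7] / [6, 9];  Q = [1, 3] / [2, 4]
  Insert 3 (step 5): P = [3, 7] / [4, 9] / [6];  Q = [1, 3] / [2, 4] / [5]
  Insert 2 (step 6): P = [2, 7] / [3, 9] / [4] / [6];  Q = [1, 3] / [2, 4] / [5] / [6]
  Insert 5 (step 7): P = [2, 5] / [3, 7] / [4, 9] / [6];  Q = [1, 3] / [2, 4] / [5, 7] / [6]
  Insert 8 (step 8): P = [2, 5, 8] / [3, 7] / [4, 9] / [6];  Q = [1, 3, 8] / [2, 4] / [5, 7] / [6]
  Insert 1 (step 9): P = [1, 5, 8] / [2, 7] / [3, 9] / [4] / [6];  Q = [1, 3, 8] / [2, 4] / [5, 7] / [6] / [9]
Final shape: (3, 2, 2, 1, 1).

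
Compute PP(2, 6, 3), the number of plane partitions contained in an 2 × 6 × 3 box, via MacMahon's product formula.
PP(2, 6, 3) = 2520

Evaluate the triple product over i = 1..2, j = 1..6, k = 1..3. The factors are (2/1) · (3/2) · (4/3) · (3/2) · (4/3) · (5/4) · (4/3) · (5/4) · … (36 factors total). The numerators and denominators telescope so the product is an integer; carrying out the multiplication exactly gives PP(2, 6, 3) = 2520.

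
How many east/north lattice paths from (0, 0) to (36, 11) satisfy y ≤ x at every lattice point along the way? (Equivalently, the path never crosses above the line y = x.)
Number of paths = 12239066866

By the reflection principle (André's argument), the number of monotone paths to (36, 11) with n ≤ m that never go above y = x is C(47, 36) − C(47, 37) = 17417133617 − 5178066751 = 12239066866.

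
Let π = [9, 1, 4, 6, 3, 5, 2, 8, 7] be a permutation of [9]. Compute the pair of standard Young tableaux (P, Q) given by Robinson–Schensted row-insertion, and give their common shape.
P = [1, 2, 5, 7] / [3, 6, 8] / [4] / [9];  Q = [1, 3, 4, 8] / [2, 6, 9] / [5] / [7];  common shape = (4, 3, 1, 1)

Row-insert the values π_1, π_2, … into P one at a time, bumping the leftmost entry strictly greater than the inserted value down to the next row. The recording tableau Q records, in position (i, j), the step at which that cell was added to P.
  Insert 9 (step 1): P = [9];  Q = [1]
  Insert 1 (step 2): P = [1] / [9];  Q = [1] / [2]
  Insert 4 (step 3): P = [1, 4] / [9];  Q = [1, 3] / [2]
  Insert 6 (step 4): P = [1, 4, 6] / [9];  Q = [1, 3, 4] / [2]
  Insert 3 (step 5): P = [1, 3, 6] / [4] / [9];  Q = [1, 3, 4] / [2] / [5]
  Insert 5 (step 6): P = [1, 3, 5] / [4, 6] / [9];  Q = [1, 3, 4] / [2, 6] / [5]
  Insert 2 (step 7): P = [1, 2, 5] / [3, 6] / [4] / [9];  Q = [1, 3, 4] / [2, 6] / [5] / [7]
  Insert 8 (step 8): P = [1, 2, 5, 8] / [3, 6] / [4] / [9];  Q = [1, 3, 4, 8] / [2, 6] / [5] / [7]
  Insert 7 (step 9): P = [1, 2, 5, 7] / [3, 6, 8] / [4] / [9];  Q = [1, 3, 4, 8] / [2, 6, 9] / [5] / [7]
Final shape: (4, 3, 1, 1).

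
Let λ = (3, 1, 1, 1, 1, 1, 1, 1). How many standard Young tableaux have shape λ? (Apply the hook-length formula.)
# SYT of shape (3, 1, 1, 1, 1, 1, 1, 1) = 36

Hook-length formula: f^λ = n! / Π hook(c), product over all cells c of the Young diagram. For λ = (3, 1, 1, 1, 1, 1, 1, 1), n = 10 boxes. Hook lengths by row (left-to-right, top-to-bottom): [10, 2, 1]; [7]; [6]; [5]; [4]; [3]; [2]; [1]. Product of hooks = 100800. So f^λ = 10! / 100800 = 3628800 / 100800 = 36.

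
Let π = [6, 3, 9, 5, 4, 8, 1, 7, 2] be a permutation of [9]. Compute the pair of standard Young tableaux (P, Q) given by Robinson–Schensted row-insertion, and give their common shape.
P = [1, 2, 7] / [3, 4] / [5, 8] / [6, 9];  Q = [1, 3, 6] / [2, 4] / [5, 8] / [7, 9];  common shape = (3, 2, 2, 2)

Row-insert the values π_1, π_2, … into P one at a time, bumping the leftmost entry strictly greater than the inserted value down to the next row. The recording tableau Q records, in position (i, j), the step at which that cell was added to P.
  Insert 6 (step 1): P = [6];  Q = [1]
  Insert 3 (step 2): P = [3] / [6];  Q = [1] / [2]
  Insert 9 (step 3): P = [3, 9] / [6];  Q = [1, 3] / [2]
  Insert 5 (step 4): P = [3, 5] / [6, 9];  Q = [1, 3] / [2, 4]
  Insert 4 (step 5): P = [3, 4] / [5, 9] / [6];  Q = [1, 3] / [2, 4] / [5]
  Insert 8 (step 6): P = [3, 4, 8] / [5, 9] / [6];  Q = [1, 3, 6] / [2, 4] / [5]
  Insert 1 (step 7): P = [1, 4, 8] / [3, 9] / [5] / [6];  Q = [1, 3, 6] / [2, 4] / [5] / [7]
  Insert 7 (step 8): P = [1, 4, 7] / [3, 8] / [5, 9] / [6];  Q = [1, 3, 6] / [2, 4] / [5, 8] / [7]
  Insert 2 (step 9): P = [1, 2, 7] / [3, 4] / [5, 8] / [6, 9];  Q = [1, 3, 6] / [2, 4] / [5, 8] / [7, 9]
Final shape: (3, 2, 2, 2).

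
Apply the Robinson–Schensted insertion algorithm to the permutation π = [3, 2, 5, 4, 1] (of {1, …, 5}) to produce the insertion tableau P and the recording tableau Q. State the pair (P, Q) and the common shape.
P = [1, 4] / [2, 5] / [3];  Q = [1, 3] / [2, 4] / [5];  common shape = (2, 2, 1)

Row-insert the values π_1, π_2, … into P one at a time, bumping the leftmost entry strictly greater than the inserted value down to the next row. The recording tableau Q records, in position (i, j), the step at which that cell was added to P.
  Insert 3 (step 1): P = [3];  Q = [1]
  Insert 2 (step 2): P = [2] / [3];  Q = [1] / [2]
  Insert 5 (step 3): P = [2, 5] / [3];  Q = [1, 3] / [2]
  Insert 4 (step 4): P = [2, 4] / [3, 5];  Q = [1, 3] / [2, 4]
  Insert 1 (step 5): P = [1, 4] / [2, 5] / [3];  Q = [1, 3] / [2, 4] / [5]
Final shape: (2, 2, 1).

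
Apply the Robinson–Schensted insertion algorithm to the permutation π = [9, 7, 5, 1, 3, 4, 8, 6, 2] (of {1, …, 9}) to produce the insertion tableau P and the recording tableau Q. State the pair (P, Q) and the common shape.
P = [1, 2, 4, 6] / [3, 8] / [5] / [7] / [9];  Q = [1, 5, 6, 7] / [2, 8] / [3] / [4] / [9];  common shape = (4, 2, 1, 1, 1)

Row-insert the values π_1, π_2, … into P one at a time, bumping the leftmost entry strictly greater than the inserted value down to the next row. The recording tableau Q records, in position (i, j), the step at which that cell was added to P.
  Insert 9 (step 1): P = [9];  Q = [1]
  Insert 7 (step 2): P = [7] / [9];  Q = [1] / [2]
  Insert 5 (step 3): P = [5] / [7] / [9];  Q = [1] / [2] / [3]
  Insert 1 (step 4): P = [1] / [5] / [7] / [9];  Q = [1] / [2] / [3] / [4]
  Insert 3 (step 5): P = [1, 3] / [5] / [7] / [9];  Q = [1, 5] / [2] / [3] / [4]
  Insert 4 (step 6): P = [1, 3, 4] / [5] / [7] / [9];  Q = [1, 5, 6] / [2] / [3] / [4]
  Insert 8 (step 7): P = [1, 3, 4, 8] / [5] / [7] / [9];  Q = [1, 5, 6, 7] / [2] / [3] / [4]
  Insert 6 (step 8): P = [1, 3, 4, 6] / [5, 8] / [7] / [9];  Q = [1, 5, 6, 7] / [2, 8] / [3] / [4]
  Insert 2 (step 9): P = [1, 2, 4, 6] / [3, 8] / [5] / [7] / [9];  Q = [1, 5, 6, 7] / [2, 8] / [3] / [4] / [9]
Final shape: (4, 2, 1, 1, 1).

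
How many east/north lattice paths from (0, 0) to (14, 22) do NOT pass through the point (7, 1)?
Number of paths = 3786824880

Total paths from (0, 0) to (14, 22): C(36, 14) = 3796297200. Paths through (7, 1): (paths (0, 0) → (7, 1)) × (paths (7, 1) → (14, 22)) = C(8, 7) · C(28, 7) = 8 · 1184040 = 9472320. Avoidance count = 3796297200 − 9472320 = 3786824880.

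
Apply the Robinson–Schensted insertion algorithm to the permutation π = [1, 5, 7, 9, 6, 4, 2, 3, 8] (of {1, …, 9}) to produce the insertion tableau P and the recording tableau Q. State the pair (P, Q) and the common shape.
P = [1, 2, 3, 8] / [4, 6, 9] / [5] / [7];  Q = [1, 2, 3, 4] / [5, 8, 9] / [6] / [7];  common shape = (4, 3, 1, 1)

Row-insert the values π_1, π_2, … into P one at a time, bumping the leftmost entry strictly greater than the inserted value down to the next row. The recording tableau Q records, in position (i, j), the step at which that cell was added to P.
  Insert 1 (step 1): P = [1];  Q = [1]
  Insert 5 (step 2): P = [1, 5];  Q = [1, 2]
  Insert 7 (step 3): P = [1, 5, 7];  Q = [1, 2, 3]
  Insert 9 (step 4): P = [1, 5, 7, 9];  Q = [1, 2, 3, 4]
  Insert 6 (step 5): P = [1, 5, 6, 9] / [7];  Q = [1, 2, 3, 4] / [5]
  Insert 4 (step 6): P = [1, 4, 6, 9] / [5] / [7];  Q = [1, 2, 3, 4] / [5] / [6]
  Insert 2 (step 7): P = [1, 2, 6, 9] / [4] / [5] / [7];  Q = [1, 2, 3, 4] / [5] / [6] / [7]
  Insert 3 (step 8): P = [1, 2, 3, 9] / [4, 6] / [5] / [7];  Q = [1, 2, 3, 4] / [5, 8] / [6] / [7]
  Insert 8 (step 9): P = [1, 2, 3, 8] / [4, 6, 9] / [5] / [7];  Q = [1, 2, 3, 4] / [5, 8, 9] / [6] / [7]
Final shape: (4, 3, 1, 1).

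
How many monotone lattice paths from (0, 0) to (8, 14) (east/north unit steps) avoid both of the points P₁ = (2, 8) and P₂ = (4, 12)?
Number of paths = 261015

Inclusion–exclusion. Total paths: C(22, 8) = 319770. Through P₁: C(10, 2)·C(12, 6) = 41580. Through P₂: C(16, 4)·C(6, 4) = 27300. Since P₁ is strictly southwest of P₂, a monotone path through both must visit P₁ then P₂; paths through both = C(10, 2)·C(6, 2)·C(6, 4) = 10125. Avoid both = 319770 − 41580 − 27300 + 10125 = 261015.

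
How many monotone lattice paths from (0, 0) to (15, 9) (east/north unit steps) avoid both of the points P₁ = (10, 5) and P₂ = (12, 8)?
Number of paths = 545366

Inclusion–exclusion. Total paths: C(24, 15) = 1307504. Through P₁: C(15, 10)·C(9, 5) = 378378. Through P₂: C(20, 12)·C(4, 3) = 503880. Since P₁ is strictly southwest of P₂, a monotone path through both must visit P₁ then P₂; paths through both = C(15, 10)·C(5, 2)·C(4, 3) = 120120. Avoid both = 1307504 − 378378 − 503880 + 120120 = 545366.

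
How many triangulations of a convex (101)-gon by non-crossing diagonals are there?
C_99 = 227508830794229349661819540395688853956041682601541047340

These polygon triangulations are counted by the Catalan number C_n = (1/(n + 1)) · C(2n, n). For n = 99: C_99 = (1/100) · C(198, 99) = 22750883079422934966181954039568885395604168260154104734000/100 = 227508830794229349661819540395688853956041682601541047340.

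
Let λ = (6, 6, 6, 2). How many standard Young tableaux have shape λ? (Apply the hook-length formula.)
# SYT of shape (6, 6, 6, 2) = 6928350

Hook-length formula: f^λ = n! / Π hook(c), product over all cells c of the Young diagram. For λ = (6, 6, 6, 2), n = 20 boxes. Hook lengths by row (left-to-right, top-to-bottom): [9, 8, 6, 5, 4, 3]; [8, 7, 5, 4, 3, 2]; [7, 6, 4, 3, 2, 1]; [2, 1]. Product of hooks = 351151718400. So f^λ = 20! / 351151718400 = 2432902008176640000 / 351151718400 = 6928350.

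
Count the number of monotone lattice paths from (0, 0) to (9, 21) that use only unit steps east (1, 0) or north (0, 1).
Number of paths = 14307150

A monotone lattice path from (0, 0) to (9, 21) consists of 9 east steps and 21 north steps in some order, so it is determined by which 9 of the 30 steps are east. The count is C(30, 9) = 14307150.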